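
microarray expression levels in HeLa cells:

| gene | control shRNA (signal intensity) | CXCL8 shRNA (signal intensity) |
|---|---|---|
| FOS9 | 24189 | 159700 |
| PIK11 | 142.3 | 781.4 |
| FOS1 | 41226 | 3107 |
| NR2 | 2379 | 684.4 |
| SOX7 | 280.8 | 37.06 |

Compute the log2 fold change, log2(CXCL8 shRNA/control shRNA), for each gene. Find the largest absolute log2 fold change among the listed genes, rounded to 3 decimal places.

3.730

log2(159700/24189) = 2.723  (FOS9)
log2(781.4/142.3) = 2.457  (PIK11)
log2(3107/41226) = -3.730  (FOS1)
log2(684.4/2379) = -1.797  (NR2)
log2(37.06/280.8) = -2.922  (SOX7)
The largest magnitude belongs to FOS1.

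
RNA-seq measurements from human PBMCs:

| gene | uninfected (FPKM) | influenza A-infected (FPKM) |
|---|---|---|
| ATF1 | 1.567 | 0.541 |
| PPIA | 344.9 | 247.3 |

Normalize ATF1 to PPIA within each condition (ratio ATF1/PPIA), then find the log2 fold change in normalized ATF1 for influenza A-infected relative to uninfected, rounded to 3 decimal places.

ATF1/PPIA (uninfected) = 1.567 / 344.9 = 0.0045433
ATF1/PPIA (influenza A-infected) = 0.541 / 247.3 = 0.0021876
Fold change = 0.0021876 / 0.0045433 = 0.4815
log2(0.4815) = -1.0544

-1.054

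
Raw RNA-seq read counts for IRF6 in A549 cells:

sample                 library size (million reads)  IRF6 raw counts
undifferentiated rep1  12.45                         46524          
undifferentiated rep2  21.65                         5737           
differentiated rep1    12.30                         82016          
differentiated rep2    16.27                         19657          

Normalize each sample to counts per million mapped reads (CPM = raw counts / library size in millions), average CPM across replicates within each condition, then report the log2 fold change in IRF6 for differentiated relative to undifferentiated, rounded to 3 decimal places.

CPM(undifferentiated rep1) = 46524 / 12.45 = 3736.8675
CPM(undifferentiated rep2) = 5737 / 21.65 = 264.9885
CPM(differentiated rep1) = 82016 / 12.30 = 6667.9675
CPM(differentiated rep2) = 19657 / 16.27 = 1208.1746
mean CPM(undifferentiated) = 2000.9280; mean CPM(differentiated) = 3938.0710
Fold change = 3938.0710 / 2000.9280 = 1.96812
log2(1.96812) = 0.9768

0.977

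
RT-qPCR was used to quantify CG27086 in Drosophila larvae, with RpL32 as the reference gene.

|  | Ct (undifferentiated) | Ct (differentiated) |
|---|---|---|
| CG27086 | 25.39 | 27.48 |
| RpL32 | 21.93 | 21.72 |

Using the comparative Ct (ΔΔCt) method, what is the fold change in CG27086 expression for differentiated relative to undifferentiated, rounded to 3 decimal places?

0.203

ΔCt(undifferentiated) = 25.390 − 21.930 = 3.460
ΔCt(differentiated) = 27.480 − 21.720 = 5.760
ΔΔCt = 5.760 − 3.460 = 2.300
Fold change = 2^(−2.300) = 0.2031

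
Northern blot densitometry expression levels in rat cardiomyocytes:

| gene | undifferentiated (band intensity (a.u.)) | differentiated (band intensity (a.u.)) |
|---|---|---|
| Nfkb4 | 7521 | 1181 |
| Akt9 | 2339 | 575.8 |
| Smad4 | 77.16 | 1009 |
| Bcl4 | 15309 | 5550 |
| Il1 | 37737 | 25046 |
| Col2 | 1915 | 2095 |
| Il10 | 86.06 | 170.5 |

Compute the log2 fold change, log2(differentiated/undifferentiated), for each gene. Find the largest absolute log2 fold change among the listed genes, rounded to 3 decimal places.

3.709

log2(1181/7521) = -2.671  (Nfkb4)
log2(575.8/2339) = -2.022  (Akt9)
log2(1009/77.16) = 3.709  (Smad4)
log2(5550/15309) = -1.464  (Bcl4)
log2(25046/37737) = -0.591  (Il1)
log2(2095/1915) = 0.130  (Col2)
log2(170.5/86.06) = 0.986  (Il10)
The largest magnitude belongs to Smad4.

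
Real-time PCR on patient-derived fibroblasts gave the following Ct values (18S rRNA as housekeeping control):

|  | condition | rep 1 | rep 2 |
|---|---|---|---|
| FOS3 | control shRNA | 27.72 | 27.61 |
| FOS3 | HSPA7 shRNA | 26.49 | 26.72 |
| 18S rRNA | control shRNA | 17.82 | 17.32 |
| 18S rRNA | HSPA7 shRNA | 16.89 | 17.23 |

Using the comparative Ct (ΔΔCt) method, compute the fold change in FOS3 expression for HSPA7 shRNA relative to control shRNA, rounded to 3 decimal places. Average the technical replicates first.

Mean Ct: FOS3 control shRNA 27.665; FOS3 HSPA7 shRNA 26.605; 18S rRNA control shRNA 17.570; 18S rRNA HSPA7 shRNA 17.060
ΔCt(control shRNA) = 27.665 − 17.570 = 10.095
ΔCt(HSPA7 shRNA) = 26.605 − 17.060 = 9.545
ΔΔCt = 9.545 − 10.095 = -0.550
Fold change = 2^(−(-0.550)) = 2^0.550 = 1.4641

1.464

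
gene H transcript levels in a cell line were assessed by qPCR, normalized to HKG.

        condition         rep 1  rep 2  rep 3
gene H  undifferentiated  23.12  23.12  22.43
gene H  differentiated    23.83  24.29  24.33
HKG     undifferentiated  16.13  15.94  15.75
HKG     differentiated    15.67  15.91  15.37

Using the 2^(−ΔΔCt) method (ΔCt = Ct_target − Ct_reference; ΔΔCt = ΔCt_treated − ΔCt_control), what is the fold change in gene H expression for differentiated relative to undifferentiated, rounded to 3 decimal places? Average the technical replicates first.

Mean Ct: gene H undifferentiated 22.890; gene H differentiated 24.150; HKG undifferentiated 15.940; HKG differentiated 15.650
ΔCt(undifferentiated) = 22.890 − 15.940 = 6.950
ΔCt(differentiated) = 24.150 − 15.650 = 8.500
ΔΔCt = 8.500 − 6.950 = 1.550
Fold change = 2^(−1.550) = 0.3415

0.342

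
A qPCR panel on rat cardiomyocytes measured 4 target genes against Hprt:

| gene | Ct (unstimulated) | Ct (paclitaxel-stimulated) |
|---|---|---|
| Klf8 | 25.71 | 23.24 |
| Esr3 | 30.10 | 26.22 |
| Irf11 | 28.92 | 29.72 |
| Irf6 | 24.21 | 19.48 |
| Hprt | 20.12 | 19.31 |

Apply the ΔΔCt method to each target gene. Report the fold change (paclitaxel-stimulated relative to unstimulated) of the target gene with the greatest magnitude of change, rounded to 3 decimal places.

15.137

Klf8: ΔΔCt = (23.24−19.31) − (25.71−20.12) = 3.93 − 5.59 = -1.66; fold change = 2^1.66 = 3.160
Esr3: ΔΔCt = (26.22−19.31) − (30.10−20.12) = 6.91 − 9.98 = -3.07; fold change = 2^3.07 = 8.398
Irf11: ΔΔCt = (29.72−19.31) − (28.92−20.12) = 10.41 − 8.80 = 1.61; fold change = 2^-1.61 = 0.328
Irf6: ΔΔCt = (19.48−19.31) − (24.21−20.12) = 0.17 − 4.09 = -3.92; fold change = 2^3.92 = 15.137
Irf6 has the largest |ΔΔCt| = 3.92.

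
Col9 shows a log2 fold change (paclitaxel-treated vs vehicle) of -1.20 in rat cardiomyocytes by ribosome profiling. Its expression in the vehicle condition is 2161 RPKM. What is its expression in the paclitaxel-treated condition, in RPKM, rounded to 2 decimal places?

Fold change = 2^(-1.20) = 0.4353
paclitaxel-treated expression = 2161 × 0.4353 = 940.63

940.63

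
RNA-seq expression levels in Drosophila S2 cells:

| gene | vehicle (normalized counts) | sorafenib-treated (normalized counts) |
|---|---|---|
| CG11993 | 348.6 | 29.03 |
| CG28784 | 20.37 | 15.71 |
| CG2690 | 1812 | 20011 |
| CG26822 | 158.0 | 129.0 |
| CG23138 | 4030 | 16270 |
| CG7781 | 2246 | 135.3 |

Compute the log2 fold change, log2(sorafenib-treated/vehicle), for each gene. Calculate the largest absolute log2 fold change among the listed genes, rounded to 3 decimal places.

log2(29.03/348.6) = -3.586  (CG11993)
log2(15.71/20.37) = -0.375  (CG28784)
log2(20011/1812) = 3.465  (CG2690)
log2(129.0/158.0) = -0.293  (CG26822)
log2(16270/4030) = 2.013  (CG23138)
log2(135.3/2246) = -4.053  (CG7781)
The largest magnitude belongs to CG7781.

4.053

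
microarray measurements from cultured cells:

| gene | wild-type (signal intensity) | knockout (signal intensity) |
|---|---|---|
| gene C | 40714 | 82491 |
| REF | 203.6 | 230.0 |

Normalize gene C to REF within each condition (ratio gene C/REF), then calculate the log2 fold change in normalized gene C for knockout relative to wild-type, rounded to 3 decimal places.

gene C/REF (wild-type) = 40714 / 203.6 = 199.97
gene C/REF (knockout) = 82491 / 230.0 = 358.66
Fold change = 358.66 / 199.97 = 1.7935
log2(1.7935) = 0.8428

0.843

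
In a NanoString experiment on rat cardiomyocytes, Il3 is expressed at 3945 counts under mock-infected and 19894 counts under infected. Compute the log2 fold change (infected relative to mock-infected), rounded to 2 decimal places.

Fold change = 19894 / 3945 = 5.0428
log2(5.0428) = 2.334

2.33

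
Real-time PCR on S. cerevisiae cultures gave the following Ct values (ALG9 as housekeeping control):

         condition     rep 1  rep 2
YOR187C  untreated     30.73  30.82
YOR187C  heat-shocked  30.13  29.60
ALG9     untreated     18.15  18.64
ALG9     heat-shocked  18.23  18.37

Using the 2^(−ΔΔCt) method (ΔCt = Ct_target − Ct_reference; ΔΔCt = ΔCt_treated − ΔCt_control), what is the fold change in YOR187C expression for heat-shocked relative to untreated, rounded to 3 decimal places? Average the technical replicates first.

Mean Ct: YOR187C untreated 30.775; YOR187C heat-shocked 29.865; ALG9 untreated 18.395; ALG9 heat-shocked 18.300
ΔCt(untreated) = 30.775 − 18.395 = 12.380
ΔCt(heat-shocked) = 29.865 − 18.300 = 11.565
ΔΔCt = 11.565 − 12.380 = -0.815
Fold change = 2^(−(-0.815)) = 2^0.815 = 1.7593

1.759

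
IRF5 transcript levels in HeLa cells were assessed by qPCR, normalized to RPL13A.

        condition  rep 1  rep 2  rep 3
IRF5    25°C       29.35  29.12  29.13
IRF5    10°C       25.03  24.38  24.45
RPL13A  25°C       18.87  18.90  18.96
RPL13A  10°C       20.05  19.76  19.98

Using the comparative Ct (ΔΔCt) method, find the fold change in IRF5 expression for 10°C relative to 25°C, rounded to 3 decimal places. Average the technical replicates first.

Mean Ct: IRF5 25°C 29.200; IRF5 10°C 24.620; RPL13A 25°C 18.910; RPL13A 10°C 19.930
ΔCt(25°C) = 29.200 − 18.910 = 10.290
ΔCt(10°C) = 24.620 − 19.930 = 4.690
ΔΔCt = 4.690 − 10.290 = -5.600
Fold change = 2^(−(-5.600)) = 2^5.600 = 48.5029

48.503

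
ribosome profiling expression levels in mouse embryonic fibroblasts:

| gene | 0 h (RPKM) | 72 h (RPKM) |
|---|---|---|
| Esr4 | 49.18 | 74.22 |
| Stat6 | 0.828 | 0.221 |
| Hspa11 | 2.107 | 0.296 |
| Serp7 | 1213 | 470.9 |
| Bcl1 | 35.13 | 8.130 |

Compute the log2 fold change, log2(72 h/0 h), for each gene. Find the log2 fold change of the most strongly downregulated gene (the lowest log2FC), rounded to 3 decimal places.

log2(74.22/49.18) = 0.594  (Esr4)
log2(0.221/0.828) = -1.906  (Stat6)
log2(0.296/2.107) = -2.832  (Hspa11)
log2(470.9/1213) = -1.365  (Serp7)
log2(8.130/35.13) = -2.111  (Bcl1)
Hspa11 is most strongly downregulated.

-2.832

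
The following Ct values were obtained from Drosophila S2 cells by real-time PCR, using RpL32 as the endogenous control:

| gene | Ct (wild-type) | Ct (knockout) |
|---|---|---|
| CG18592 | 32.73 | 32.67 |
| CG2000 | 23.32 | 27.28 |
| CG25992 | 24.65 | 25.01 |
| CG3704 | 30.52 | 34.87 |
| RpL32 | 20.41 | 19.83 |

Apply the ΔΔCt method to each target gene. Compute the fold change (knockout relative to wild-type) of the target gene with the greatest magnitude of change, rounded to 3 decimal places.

0.033

CG18592: ΔΔCt = (32.67−19.83) − (32.73−20.41) = 12.84 − 12.32 = 0.52; fold change = 2^-0.52 = 0.697
CG2000: ΔΔCt = (27.28−19.83) − (23.32−20.41) = 7.45 − 2.91 = 4.54; fold change = 2^-4.54 = 0.043
CG25992: ΔΔCt = (25.01−19.83) − (24.65−20.41) = 5.18 − 4.24 = 0.94; fold change = 2^-0.94 = 0.521
CG3704: ΔΔCt = (34.87−19.83) − (30.52−20.41) = 15.04 − 10.11 = 4.93; fold change = 2^-4.93 = 0.033
CG3704 has the largest |ΔΔCt| = 4.93.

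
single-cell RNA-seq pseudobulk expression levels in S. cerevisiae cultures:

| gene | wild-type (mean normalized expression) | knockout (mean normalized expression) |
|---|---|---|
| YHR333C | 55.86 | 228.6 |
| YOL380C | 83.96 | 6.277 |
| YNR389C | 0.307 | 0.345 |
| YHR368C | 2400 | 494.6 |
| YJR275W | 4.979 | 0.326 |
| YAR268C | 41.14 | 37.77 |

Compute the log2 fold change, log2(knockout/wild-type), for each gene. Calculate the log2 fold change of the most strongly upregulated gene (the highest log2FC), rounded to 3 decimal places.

log2(228.6/55.86) = 2.033  (YHR333C)
log2(6.277/83.96) = -3.742  (YOL380C)
log2(0.345/0.307) = 0.168  (YNR389C)
log2(494.6/2400) = -2.279  (YHR368C)
log2(0.326/4.979) = -3.933  (YJR275W)
log2(37.77/41.14) = -0.123  (YAR268C)
YHR333C is most strongly upregulated.

2.033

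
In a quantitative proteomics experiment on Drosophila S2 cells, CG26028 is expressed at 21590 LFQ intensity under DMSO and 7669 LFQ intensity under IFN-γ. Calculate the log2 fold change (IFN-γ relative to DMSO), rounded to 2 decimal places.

Fold change = 7669 / 21590 = 0.3552
log2(0.3552) = -1.493

-1.49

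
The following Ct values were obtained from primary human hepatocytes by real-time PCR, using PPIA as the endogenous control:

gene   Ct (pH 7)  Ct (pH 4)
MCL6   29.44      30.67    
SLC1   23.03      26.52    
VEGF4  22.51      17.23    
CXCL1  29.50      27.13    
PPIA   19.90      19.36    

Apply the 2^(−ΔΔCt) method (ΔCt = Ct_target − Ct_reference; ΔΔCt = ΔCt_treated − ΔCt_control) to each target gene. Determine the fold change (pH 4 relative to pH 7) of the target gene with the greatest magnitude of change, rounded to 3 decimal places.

MCL6: ΔΔCt = (30.67−19.36) − (29.44−19.90) = 11.31 − 9.54 = 1.77; fold change = 2^-1.77 = 0.293
SLC1: ΔΔCt = (26.52−19.36) − (23.03−19.90) = 7.16 − 3.13 = 4.03; fold change = 2^-4.03 = 0.061
VEGF4: ΔΔCt = (17.23−19.36) − (22.51−19.90) = -2.13 − 2.61 = -4.74; fold change = 2^4.74 = 26.723
CXCL1: ΔΔCt = (27.13−19.36) − (29.50−19.90) = 7.77 − 9.60 = -1.83; fold change = 2^1.83 = 3.555
VEGF4 has the largest |ΔΔCt| = 4.74.

26.723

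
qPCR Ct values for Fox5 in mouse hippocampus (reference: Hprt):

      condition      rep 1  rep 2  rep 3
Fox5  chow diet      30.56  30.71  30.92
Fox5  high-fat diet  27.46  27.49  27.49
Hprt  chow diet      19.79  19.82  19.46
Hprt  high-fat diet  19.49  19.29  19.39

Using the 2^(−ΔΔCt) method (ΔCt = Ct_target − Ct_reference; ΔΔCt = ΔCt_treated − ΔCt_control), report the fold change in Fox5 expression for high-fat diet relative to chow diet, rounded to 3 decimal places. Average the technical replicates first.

7.727

Mean Ct: Fox5 chow diet 30.730; Fox5 high-fat diet 27.480; Hprt chow diet 19.690; Hprt high-fat diet 19.390
ΔCt(chow diet) = 30.730 − 19.690 = 11.040
ΔCt(high-fat diet) = 27.480 − 19.390 = 8.090
ΔΔCt = 8.090 − 11.040 = -2.950
Fold change = 2^(−(-2.950)) = 2^2.950 = 7.7275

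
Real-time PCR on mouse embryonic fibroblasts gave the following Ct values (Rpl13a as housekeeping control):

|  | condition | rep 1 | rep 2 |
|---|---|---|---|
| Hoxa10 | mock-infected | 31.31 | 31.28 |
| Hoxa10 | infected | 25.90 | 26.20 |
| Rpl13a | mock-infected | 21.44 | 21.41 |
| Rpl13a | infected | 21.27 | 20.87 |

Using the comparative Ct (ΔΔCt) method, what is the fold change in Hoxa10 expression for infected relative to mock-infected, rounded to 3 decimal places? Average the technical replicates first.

29.651

Mean Ct: Hoxa10 mock-infected 31.295; Hoxa10 infected 26.050; Rpl13a mock-infected 21.425; Rpl13a infected 21.070
ΔCt(mock-infected) = 31.295 − 21.425 = 9.870
ΔCt(infected) = 26.050 − 21.070 = 4.980
ΔΔCt = 4.980 − 9.870 = -4.890
Fold change = 2^(−(-4.890)) = 2^4.890 = 29.6508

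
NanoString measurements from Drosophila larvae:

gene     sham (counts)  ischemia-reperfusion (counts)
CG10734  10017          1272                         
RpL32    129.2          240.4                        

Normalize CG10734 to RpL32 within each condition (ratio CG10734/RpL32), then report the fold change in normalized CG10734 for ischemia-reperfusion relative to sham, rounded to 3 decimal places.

CG10734/RpL32 (sham) = 10017 / 129.2 = 77.531
CG10734/RpL32 (ischemia-reperfusion) = 1272 / 240.4 = 5.2912
Fold change = 5.2912 / 77.531 = 0.0682

0.068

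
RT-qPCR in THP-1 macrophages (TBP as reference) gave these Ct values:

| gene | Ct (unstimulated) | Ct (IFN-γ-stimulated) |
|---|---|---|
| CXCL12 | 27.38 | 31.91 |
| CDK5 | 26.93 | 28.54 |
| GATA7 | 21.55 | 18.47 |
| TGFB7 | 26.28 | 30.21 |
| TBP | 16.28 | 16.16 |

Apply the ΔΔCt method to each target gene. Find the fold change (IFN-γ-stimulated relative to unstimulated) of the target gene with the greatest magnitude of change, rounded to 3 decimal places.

CXCL12: ΔΔCt = (31.91−16.16) − (27.38−16.28) = 15.75 − 11.10 = 4.65; fold change = 2^-4.65 = 0.040
CDK5: ΔΔCt = (28.54−16.16) − (26.93−16.28) = 12.38 − 10.65 = 1.73; fold change = 2^-1.73 = 0.301
GATA7: ΔΔCt = (18.47−16.16) − (21.55−16.28) = 2.31 − 5.27 = -2.96; fold change = 2^2.96 = 7.781
TGFB7: ΔΔCt = (30.21−16.16) − (26.28−16.28) = 14.05 − 10.00 = 4.05; fold change = 2^-4.05 = 0.060
CXCL12 has the largest |ΔΔCt| = 4.65.

0.040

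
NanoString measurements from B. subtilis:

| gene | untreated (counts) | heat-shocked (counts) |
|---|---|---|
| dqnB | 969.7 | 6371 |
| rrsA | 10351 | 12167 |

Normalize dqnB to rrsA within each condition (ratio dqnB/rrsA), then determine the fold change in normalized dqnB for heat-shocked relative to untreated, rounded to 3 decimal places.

dqnB/rrsA (untreated) = 969.7 / 10351 = 0.093682
dqnB/rrsA (heat-shocked) = 6371 / 12167 = 0.52363
Fold change = 0.52363 / 0.093682 = 5.5894

5.589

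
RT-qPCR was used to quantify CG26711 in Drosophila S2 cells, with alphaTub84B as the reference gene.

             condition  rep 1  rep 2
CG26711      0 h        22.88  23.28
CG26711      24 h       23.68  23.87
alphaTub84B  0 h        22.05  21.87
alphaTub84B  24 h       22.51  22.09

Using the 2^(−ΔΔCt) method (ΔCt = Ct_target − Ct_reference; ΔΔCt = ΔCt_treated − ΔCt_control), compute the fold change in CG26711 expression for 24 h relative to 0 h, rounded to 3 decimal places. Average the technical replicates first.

0.782

Mean Ct: CG26711 0 h 23.080; CG26711 24 h 23.775; alphaTub84B 0 h 21.960; alphaTub84B 24 h 22.300
ΔCt(0 h) = 23.080 − 21.960 = 1.120
ΔCt(24 h) = 23.775 − 22.300 = 1.475
ΔΔCt = 1.475 − 1.120 = 0.355
Fold change = 2^(−0.355) = 0.7819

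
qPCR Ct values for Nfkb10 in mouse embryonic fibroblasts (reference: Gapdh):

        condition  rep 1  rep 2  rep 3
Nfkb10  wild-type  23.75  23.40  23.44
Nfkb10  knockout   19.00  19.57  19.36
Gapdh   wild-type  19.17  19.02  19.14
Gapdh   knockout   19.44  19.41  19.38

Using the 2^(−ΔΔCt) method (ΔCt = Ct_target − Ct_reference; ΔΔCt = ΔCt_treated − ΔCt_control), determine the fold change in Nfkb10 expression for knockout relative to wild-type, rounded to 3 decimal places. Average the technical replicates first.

Mean Ct: Nfkb10 wild-type 23.530; Nfkb10 knockout 19.310; Gapdh wild-type 19.110; Gapdh knockout 19.410
ΔCt(wild-type) = 23.530 − 19.110 = 4.420
ΔCt(knockout) = 19.310 − 19.410 = -0.100
ΔΔCt = -0.100 − 4.420 = -4.520
Fold change = 2^(−(-4.520)) = 2^4.520 = 22.9433

22.943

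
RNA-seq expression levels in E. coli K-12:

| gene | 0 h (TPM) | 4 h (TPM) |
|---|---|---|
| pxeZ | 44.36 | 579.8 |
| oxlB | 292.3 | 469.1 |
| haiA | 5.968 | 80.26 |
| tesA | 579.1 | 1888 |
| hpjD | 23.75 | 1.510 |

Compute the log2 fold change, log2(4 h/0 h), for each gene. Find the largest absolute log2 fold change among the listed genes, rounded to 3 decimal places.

3.975

log2(579.8/44.36) = 3.708  (pxeZ)
log2(469.1/292.3) = 0.682  (oxlB)
log2(80.26/5.968) = 3.749  (haiA)
log2(1888/579.1) = 1.705  (tesA)
log2(1.510/23.75) = -3.975  (hpjD)
The largest magnitude belongs to hpjD.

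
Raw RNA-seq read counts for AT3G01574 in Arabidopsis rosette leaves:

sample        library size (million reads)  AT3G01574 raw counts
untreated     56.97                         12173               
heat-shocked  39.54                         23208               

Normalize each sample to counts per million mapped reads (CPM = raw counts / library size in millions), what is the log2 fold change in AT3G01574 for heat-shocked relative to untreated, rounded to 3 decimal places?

1.458

CPM(untreated) = 12173 / 56.97 = 213.6739
CPM(heat-shocked) = 23208 / 39.54 = 586.9499
Fold change = 586.9499 / 213.6739 = 2.74694
log2(2.74694) = 1.4578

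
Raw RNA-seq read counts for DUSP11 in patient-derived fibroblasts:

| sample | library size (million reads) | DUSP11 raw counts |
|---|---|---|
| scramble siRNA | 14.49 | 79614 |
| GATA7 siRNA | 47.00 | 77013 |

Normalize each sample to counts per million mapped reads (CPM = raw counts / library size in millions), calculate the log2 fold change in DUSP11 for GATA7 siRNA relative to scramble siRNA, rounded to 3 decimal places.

CPM(scramble siRNA) = 79614 / 14.49 = 5494.4099
CPM(GATA7 siRNA) = 77013 / 47.00 = 1638.5745
Fold change = 1638.5745 / 5494.4099 = 0.29823
log2(0.29823) = -1.7455

-1.746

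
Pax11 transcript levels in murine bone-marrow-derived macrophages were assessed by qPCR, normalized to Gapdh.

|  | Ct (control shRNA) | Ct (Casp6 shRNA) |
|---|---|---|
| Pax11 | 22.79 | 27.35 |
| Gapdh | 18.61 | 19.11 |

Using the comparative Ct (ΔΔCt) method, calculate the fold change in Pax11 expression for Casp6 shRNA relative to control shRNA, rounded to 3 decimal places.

ΔCt(control shRNA) = 22.790 − 18.610 = 4.180
ΔCt(Casp6 shRNA) = 27.350 − 19.110 = 8.240
ΔΔCt = 8.240 − 4.180 = 4.060
Fold change = 2^(−4.060) = 0.0600

0.060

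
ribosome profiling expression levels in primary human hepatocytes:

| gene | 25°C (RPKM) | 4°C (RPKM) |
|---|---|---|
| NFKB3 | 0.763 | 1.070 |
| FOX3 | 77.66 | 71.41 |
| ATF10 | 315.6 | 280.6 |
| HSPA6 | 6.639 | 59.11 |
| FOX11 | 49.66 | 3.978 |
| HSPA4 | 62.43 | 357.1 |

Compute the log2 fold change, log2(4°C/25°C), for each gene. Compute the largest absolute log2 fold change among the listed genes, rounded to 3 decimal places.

log2(1.070/0.763) = 0.488  (NFKB3)
log2(71.41/77.66) = -0.121  (FOX3)
log2(280.6/315.6) = -0.170  (ATF10)
log2(59.11/6.639) = 3.154  (HSPA6)
log2(3.978/49.66) = -3.642  (FOX11)
log2(357.1/62.43) = 2.516  (HSPA4)
The largest magnitude belongs to FOX11.

3.642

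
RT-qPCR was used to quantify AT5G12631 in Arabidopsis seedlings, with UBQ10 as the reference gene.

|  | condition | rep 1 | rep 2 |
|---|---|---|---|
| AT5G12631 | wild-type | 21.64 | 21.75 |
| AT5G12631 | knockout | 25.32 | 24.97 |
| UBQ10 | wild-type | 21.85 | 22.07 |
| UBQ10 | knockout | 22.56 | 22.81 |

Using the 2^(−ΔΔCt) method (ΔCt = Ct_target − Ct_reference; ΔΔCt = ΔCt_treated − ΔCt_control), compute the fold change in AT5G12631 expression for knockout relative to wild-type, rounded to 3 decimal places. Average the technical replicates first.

0.151

Mean Ct: AT5G12631 wild-type 21.695; AT5G12631 knockout 25.145; UBQ10 wild-type 21.960; UBQ10 knockout 22.685
ΔCt(wild-type) = 21.695 − 21.960 = -0.265
ΔCt(knockout) = 25.145 − 22.685 = 2.460
ΔΔCt = 2.460 − (-0.265) = 2.725
Fold change = 2^(−2.725) = 0.1512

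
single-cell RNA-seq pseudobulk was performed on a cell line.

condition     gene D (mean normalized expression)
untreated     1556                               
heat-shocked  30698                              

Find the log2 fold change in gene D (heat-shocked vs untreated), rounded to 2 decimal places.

Fold change = 30698 / 1556 = 19.7288
log2(19.7288) = 4.302

4.30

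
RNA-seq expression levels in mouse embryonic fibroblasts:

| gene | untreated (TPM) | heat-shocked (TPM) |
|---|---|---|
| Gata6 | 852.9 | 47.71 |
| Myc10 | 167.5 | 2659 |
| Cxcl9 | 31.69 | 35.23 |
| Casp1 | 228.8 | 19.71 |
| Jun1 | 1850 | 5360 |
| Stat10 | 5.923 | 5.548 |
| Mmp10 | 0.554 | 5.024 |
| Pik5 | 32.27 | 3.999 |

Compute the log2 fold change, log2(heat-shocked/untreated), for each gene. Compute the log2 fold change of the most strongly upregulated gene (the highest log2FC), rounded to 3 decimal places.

3.989

log2(47.71/852.9) = -4.160  (Gata6)
log2(2659/167.5) = 3.989  (Myc10)
log2(35.23/31.69) = 0.153  (Cxcl9)
log2(19.71/228.8) = -3.537  (Casp1)
log2(5360/1850) = 1.535  (Jun1)
log2(5.548/5.923) = -0.094  (Stat10)
log2(5.024/0.554) = 3.181  (Mmp10)
log2(3.999/32.27) = -3.012  (Pik5)
Myc10 is most strongly upregulated.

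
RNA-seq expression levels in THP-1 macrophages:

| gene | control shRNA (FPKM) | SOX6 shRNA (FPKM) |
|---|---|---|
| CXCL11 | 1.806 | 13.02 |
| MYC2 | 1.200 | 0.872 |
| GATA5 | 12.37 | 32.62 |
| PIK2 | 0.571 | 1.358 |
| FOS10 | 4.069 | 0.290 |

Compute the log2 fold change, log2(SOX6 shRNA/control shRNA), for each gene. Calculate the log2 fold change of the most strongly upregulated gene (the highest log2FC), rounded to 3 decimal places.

2.850

log2(13.02/1.806) = 2.850  (CXCL11)
log2(0.872/1.200) = -0.461  (MYC2)
log2(32.62/12.37) = 1.399  (GATA5)
log2(1.358/0.571) = 1.250  (PIK2)
log2(0.290/4.069) = -3.811  (FOS10)
CXCL11 is most strongly upregulated.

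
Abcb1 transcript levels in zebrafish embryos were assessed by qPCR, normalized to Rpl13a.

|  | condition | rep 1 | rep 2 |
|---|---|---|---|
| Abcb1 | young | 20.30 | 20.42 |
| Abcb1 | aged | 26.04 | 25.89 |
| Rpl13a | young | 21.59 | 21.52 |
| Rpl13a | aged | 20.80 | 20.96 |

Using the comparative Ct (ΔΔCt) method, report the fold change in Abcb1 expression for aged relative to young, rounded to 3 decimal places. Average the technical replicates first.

Mean Ct: Abcb1 young 20.360; Abcb1 aged 25.965; Rpl13a young 21.555; Rpl13a aged 20.880
ΔCt(young) = 20.360 − 21.555 = -1.195
ΔCt(aged) = 25.965 − 20.880 = 5.085
ΔΔCt = 5.085 − (-1.195) = 6.280
Fold change = 2^(−6.280) = 0.0129

0.013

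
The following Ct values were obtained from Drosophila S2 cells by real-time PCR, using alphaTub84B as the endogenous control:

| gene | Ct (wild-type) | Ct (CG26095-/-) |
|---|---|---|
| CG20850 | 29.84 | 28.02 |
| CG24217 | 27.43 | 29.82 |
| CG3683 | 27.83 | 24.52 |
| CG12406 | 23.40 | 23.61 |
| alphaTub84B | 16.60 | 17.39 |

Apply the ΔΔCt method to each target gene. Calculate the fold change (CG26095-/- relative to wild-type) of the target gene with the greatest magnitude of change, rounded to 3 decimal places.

CG20850: ΔΔCt = (28.02−17.39) − (29.84−16.60) = 10.63 − 13.24 = -2.61; fold change = 2^2.61 = 6.105
CG24217: ΔΔCt = (29.82−17.39) − (27.43−16.60) = 12.43 − 10.83 = 1.60; fold change = 2^-1.60 = 0.330
CG3683: ΔΔCt = (24.52−17.39) − (27.83−16.60) = 7.13 − 11.23 = -4.10; fold change = 2^4.10 = 17.148
CG12406: ΔΔCt = (23.61−17.39) − (23.40−16.60) = 6.22 − 6.80 = -0.58; fold change = 2^0.58 = 1.495
CG3683 has the largest |ΔΔCt| = 4.10.

17.148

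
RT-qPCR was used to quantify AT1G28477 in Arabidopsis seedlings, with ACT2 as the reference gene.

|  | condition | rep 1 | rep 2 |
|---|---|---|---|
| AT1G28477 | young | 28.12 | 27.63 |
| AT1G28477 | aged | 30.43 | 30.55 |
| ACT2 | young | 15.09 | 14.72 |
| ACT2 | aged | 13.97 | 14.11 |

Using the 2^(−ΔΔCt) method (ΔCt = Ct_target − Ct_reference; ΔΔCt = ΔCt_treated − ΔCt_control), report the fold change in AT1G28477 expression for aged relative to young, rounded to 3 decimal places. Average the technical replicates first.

0.090

Mean Ct: AT1G28477 young 27.875; AT1G28477 aged 30.490; ACT2 young 14.905; ACT2 aged 14.040
ΔCt(young) = 27.875 − 14.905 = 12.970
ΔCt(aged) = 30.490 − 14.040 = 16.450
ΔΔCt = 16.450 − 12.970 = 3.480
Fold change = 2^(−3.480) = 0.0896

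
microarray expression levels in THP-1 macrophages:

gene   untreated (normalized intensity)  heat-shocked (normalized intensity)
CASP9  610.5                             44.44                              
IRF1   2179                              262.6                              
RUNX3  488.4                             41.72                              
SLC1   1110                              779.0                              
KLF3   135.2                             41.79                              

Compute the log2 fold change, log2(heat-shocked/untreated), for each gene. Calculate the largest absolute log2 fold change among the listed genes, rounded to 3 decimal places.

3.780

log2(44.44/610.5) = -3.780  (CASP9)
log2(262.6/2179) = -3.053  (IRF1)
log2(41.72/488.4) = -3.549  (RUNX3)
log2(779.0/1110) = -0.511  (SLC1)
log2(41.79/135.2) = -1.694  (KLF3)
The largest magnitude belongs to CASP9.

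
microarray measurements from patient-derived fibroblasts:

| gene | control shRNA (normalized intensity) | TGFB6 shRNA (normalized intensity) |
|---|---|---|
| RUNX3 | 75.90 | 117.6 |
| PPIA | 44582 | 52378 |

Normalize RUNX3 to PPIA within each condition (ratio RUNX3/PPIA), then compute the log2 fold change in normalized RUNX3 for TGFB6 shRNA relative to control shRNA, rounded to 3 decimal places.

0.399

RUNX3/PPIA (control shRNA) = 75.90 / 44582 = 0.0017025
RUNX3/PPIA (TGFB6 shRNA) = 117.6 / 52378 = 0.0022452
Fold change = 0.0022452 / 0.0017025 = 1.3188
log2(1.3188) = 0.3992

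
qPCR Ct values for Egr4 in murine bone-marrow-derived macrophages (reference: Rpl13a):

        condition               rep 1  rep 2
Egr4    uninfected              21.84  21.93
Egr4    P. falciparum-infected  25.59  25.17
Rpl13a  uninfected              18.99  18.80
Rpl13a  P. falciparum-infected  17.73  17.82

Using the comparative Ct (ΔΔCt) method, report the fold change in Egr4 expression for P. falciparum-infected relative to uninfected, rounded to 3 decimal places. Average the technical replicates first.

Mean Ct: Egr4 uninfected 21.885; Egr4 P. falciparum-infected 25.380; Rpl13a uninfected 18.895; Rpl13a P. falciparum-infected 17.775
ΔCt(uninfected) = 21.885 − 18.895 = 2.990
ΔCt(P. falciparum-infected) = 25.380 − 17.775 = 7.605
ΔΔCt = 7.605 − 2.990 = 4.615
Fold change = 2^(−4.615) = 0.0408

0.041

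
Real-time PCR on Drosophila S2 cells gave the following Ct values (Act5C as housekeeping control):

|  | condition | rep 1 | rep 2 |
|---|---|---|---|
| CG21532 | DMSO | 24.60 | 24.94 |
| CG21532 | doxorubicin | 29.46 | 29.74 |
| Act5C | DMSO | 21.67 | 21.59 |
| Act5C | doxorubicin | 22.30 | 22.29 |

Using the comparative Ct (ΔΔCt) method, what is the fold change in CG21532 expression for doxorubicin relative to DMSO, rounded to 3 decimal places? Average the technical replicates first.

Mean Ct: CG21532 DMSO 24.770; CG21532 doxorubicin 29.600; Act5C DMSO 21.630; Act5C doxorubicin 22.295
ΔCt(DMSO) = 24.770 − 21.630 = 3.140
ΔCt(doxorubicin) = 29.600 − 22.295 = 7.305
ΔΔCt = 7.305 − 3.140 = 4.165
Fold change = 2^(−4.165) = 0.0557

0.056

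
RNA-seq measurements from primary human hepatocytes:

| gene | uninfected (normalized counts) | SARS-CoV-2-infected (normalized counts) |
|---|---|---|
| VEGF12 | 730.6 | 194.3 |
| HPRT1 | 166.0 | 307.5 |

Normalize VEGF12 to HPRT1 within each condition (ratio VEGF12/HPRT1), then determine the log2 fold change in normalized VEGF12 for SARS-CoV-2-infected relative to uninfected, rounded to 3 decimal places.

VEGF12/HPRT1 (uninfected) = 730.6 / 166.0 = 4.4012
VEGF12/HPRT1 (SARS-CoV-2-infected) = 194.3 / 307.5 = 0.63187
Fold change = 0.63187 / 4.4012 = 0.1436
log2(0.1436) = -2.8002

-2.800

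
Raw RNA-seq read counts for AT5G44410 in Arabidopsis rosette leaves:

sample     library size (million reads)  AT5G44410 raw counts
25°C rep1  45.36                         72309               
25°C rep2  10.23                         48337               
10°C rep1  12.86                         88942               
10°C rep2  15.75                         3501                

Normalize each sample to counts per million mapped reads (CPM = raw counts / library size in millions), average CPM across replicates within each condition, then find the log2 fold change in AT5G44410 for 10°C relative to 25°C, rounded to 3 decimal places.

0.176

CPM(25°C rep1) = 72309 / 45.36 = 1594.1138
CPM(25°C rep2) = 48337 / 10.23 = 4725.0244
CPM(10°C rep1) = 88942 / 12.86 = 6916.1742
CPM(10°C rep2) = 3501 / 15.75 = 222.2857
mean CPM(25°C) = 3159.5691; mean CPM(10°C) = 3569.2299
Fold change = 3569.2299 / 3159.5691 = 1.12966
log2(1.12966) = 0.1759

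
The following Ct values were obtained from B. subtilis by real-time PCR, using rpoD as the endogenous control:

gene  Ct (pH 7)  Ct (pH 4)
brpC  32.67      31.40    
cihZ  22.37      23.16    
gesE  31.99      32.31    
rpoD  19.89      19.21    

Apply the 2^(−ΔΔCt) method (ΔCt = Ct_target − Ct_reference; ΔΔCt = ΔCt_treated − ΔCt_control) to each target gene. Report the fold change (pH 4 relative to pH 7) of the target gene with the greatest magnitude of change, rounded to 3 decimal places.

0.361

brpC: ΔΔCt = (31.40−19.21) − (32.67−19.89) = 12.19 − 12.78 = -0.59; fold change = 2^0.59 = 1.505
cihZ: ΔΔCt = (23.16−19.21) − (22.37−19.89) = 3.95 − 2.48 = 1.47; fold change = 2^-1.47 = 0.361
gesE: ΔΔCt = (32.31−19.21) − (31.99−19.89) = 13.10 − 12.10 = 1.00; fold change = 2^-1.00 = 0.500
cihZ has the largest |ΔΔCt| = 1.47.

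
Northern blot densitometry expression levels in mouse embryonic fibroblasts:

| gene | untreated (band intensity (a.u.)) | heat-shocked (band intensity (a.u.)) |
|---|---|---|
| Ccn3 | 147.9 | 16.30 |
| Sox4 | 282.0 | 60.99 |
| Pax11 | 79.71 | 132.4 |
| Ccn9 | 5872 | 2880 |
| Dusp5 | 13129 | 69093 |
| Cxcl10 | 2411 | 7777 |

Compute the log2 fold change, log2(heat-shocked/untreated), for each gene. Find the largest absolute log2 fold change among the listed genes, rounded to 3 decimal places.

3.182

log2(16.30/147.9) = -3.182  (Ccn3)
log2(60.99/282.0) = -2.209  (Sox4)
log2(132.4/79.71) = 0.732  (Pax11)
log2(2880/5872) = -1.028  (Ccn9)
log2(69093/13129) = 2.396  (Dusp5)
log2(7777/2411) = 1.690  (Cxcl10)
The largest magnitude belongs to Ccn3.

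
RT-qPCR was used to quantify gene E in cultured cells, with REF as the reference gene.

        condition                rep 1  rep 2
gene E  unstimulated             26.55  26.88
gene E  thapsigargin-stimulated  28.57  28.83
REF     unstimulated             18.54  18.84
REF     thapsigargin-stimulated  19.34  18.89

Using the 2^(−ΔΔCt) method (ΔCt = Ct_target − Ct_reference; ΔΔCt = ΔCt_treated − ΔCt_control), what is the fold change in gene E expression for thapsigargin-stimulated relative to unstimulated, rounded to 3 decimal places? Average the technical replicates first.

Mean Ct: gene E unstimulated 26.715; gene E thapsigargin-stimulated 28.700; REF unstimulated 18.690; REF thapsigargin-stimulated 19.115
ΔCt(unstimulated) = 26.715 − 18.690 = 8.025
ΔCt(thapsigargin-stimulated) = 28.700 − 19.115 = 9.585
ΔΔCt = 9.585 − 8.025 = 1.560
Fold change = 2^(−1.560) = 0.3392

0.339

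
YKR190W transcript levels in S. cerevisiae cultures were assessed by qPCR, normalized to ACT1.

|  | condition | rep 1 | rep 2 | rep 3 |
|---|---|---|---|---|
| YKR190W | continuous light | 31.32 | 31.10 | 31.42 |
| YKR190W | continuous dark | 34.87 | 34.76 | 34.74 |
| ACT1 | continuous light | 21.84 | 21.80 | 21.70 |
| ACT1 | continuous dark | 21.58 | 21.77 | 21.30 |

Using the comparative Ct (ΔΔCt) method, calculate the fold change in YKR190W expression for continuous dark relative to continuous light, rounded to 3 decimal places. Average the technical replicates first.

0.075

Mean Ct: YKR190W continuous light 31.280; YKR190W continuous dark 34.790; ACT1 continuous light 21.780; ACT1 continuous dark 21.550
ΔCt(continuous light) = 31.280 − 21.780 = 9.500
ΔCt(continuous dark) = 34.790 − 21.550 = 13.240
ΔΔCt = 13.240 − 9.500 = 3.740
Fold change = 2^(−3.740) = 0.0748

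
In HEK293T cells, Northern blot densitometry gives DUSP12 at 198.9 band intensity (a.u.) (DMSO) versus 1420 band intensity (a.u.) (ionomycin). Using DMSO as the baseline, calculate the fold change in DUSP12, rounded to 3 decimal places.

Fold change = 1420 / 198.9 = 7.1393
DUSP12 is upregulated.

7.139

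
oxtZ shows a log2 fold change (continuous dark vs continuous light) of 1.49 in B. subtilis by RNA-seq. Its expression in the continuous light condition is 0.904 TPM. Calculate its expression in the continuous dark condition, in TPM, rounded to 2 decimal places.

Fold change = 2^(1.49) = 2.8089
continuous dark expression = 0.904 × 2.8089 = 2.54

2.54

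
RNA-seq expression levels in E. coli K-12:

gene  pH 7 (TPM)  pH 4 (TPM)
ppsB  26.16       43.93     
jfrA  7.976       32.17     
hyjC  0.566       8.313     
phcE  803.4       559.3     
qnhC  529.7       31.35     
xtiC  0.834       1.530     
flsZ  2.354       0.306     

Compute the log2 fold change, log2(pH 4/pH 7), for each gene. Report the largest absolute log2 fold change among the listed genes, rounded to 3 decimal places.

log2(43.93/26.16) = 0.748  (ppsB)
log2(32.17/7.976) = 2.012  (jfrA)
log2(8.313/0.566) = 3.876  (hyjC)
log2(559.3/803.4) = -0.522  (phcE)
log2(31.35/529.7) = -4.079  (qnhC)
log2(1.530/0.834) = 0.875  (xtiC)
log2(0.306/2.354) = -2.944  (flsZ)
The largest magnitude belongs to qnhC.

4.079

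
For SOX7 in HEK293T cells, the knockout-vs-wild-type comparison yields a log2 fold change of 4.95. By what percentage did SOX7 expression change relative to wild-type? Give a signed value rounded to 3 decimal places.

Fold change = 2^(4.95) = 30.9100
Percent change = (FC − 1) × 100% = (30.9100 − 1) × 100 = 2990.996%

2990.996%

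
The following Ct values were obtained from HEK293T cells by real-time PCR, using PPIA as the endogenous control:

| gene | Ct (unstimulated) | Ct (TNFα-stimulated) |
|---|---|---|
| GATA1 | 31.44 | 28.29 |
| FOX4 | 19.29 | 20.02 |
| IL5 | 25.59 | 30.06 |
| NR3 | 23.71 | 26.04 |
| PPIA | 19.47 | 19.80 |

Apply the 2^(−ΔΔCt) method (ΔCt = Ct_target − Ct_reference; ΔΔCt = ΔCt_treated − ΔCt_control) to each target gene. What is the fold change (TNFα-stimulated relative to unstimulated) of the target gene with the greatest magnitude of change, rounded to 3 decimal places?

0.057

GATA1: ΔΔCt = (28.29−19.80) − (31.44−19.47) = 8.49 − 11.97 = -3.48; fold change = 2^3.48 = 11.158
FOX4: ΔΔCt = (20.02−19.80) − (19.29−19.47) = 0.22 − (-0.18) = 0.40; fold change = 2^-0.40 = 0.758
IL5: ΔΔCt = (30.06−19.80) − (25.59−19.47) = 10.26 − 6.12 = 4.14; fold change = 2^-4.14 = 0.057
NR3: ΔΔCt = (26.04−19.80) − (23.71−19.47) = 6.24 − 4.24 = 2.00; fold change = 2^-2.00 = 0.250
IL5 has the largest |ΔΔCt| = 4.14.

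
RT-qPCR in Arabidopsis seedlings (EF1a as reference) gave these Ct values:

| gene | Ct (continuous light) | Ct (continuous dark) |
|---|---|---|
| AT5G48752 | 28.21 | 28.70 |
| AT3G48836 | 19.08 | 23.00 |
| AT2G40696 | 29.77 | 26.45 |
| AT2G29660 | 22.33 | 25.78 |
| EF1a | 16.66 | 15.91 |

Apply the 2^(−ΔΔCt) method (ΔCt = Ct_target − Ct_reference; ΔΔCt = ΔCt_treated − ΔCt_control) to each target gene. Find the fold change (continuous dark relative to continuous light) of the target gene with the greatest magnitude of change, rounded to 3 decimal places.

AT5G48752: ΔΔCt = (28.70−15.91) − (28.21−16.66) = 12.79 − 11.55 = 1.24; fold change = 2^-1.24 = 0.423
AT3G48836: ΔΔCt = (23.00−15.91) − (19.08−16.66) = 7.09 − 2.42 = 4.67; fold change = 2^-4.67 = 0.039
AT2G40696: ΔΔCt = (26.45−15.91) − (29.77−16.66) = 10.54 − 13.11 = -2.57; fold change = 2^2.57 = 5.938
AT2G29660: ΔΔCt = (25.78−15.91) − (22.33−16.66) = 9.87 − 5.67 = 4.20; fold change = 2^-4.20 = 0.054
AT3G48836 has the largest |ΔΔCt| = 4.67.

0.039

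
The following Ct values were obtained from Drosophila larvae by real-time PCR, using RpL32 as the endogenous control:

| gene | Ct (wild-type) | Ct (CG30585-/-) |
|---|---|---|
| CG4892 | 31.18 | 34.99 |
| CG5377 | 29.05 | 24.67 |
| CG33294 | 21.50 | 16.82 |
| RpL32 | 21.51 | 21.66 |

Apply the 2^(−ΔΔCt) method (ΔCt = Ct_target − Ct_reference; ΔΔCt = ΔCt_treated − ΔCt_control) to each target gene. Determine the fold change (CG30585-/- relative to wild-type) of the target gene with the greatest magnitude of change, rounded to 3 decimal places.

28.443

CG4892: ΔΔCt = (34.99−21.66) − (31.18−21.51) = 13.33 − 9.67 = 3.66; fold change = 2^-3.66 = 0.079
CG5377: ΔΔCt = (24.67−21.66) − (29.05−21.51) = 3.01 − 7.54 = -4.53; fold change = 2^4.53 = 23.103
CG33294: ΔΔCt = (16.82−21.66) − (21.50−21.51) = -4.84 − (-0.01) = -4.83; fold change = 2^4.83 = 28.443
CG33294 has the largest |ΔΔCt| = 4.83.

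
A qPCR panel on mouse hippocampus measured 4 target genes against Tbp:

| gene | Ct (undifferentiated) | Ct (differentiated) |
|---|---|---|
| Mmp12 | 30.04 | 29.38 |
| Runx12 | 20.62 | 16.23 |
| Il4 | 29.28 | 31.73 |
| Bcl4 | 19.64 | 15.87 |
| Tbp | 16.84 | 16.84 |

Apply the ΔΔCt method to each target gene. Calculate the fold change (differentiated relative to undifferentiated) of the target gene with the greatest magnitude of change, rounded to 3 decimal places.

Mmp12: ΔΔCt = (29.38−16.84) − (30.04−16.84) = 12.54 − 13.20 = -0.66; fold change = 2^0.66 = 1.580
Runx12: ΔΔCt = (16.23−16.84) − (20.62−16.84) = -0.61 − 3.78 = -4.39; fold change = 2^4.39 = 20.966
Il4: ΔΔCt = (31.73−16.84) − (29.28−16.84) = 14.89 − 12.44 = 2.45; fold change = 2^-2.45 = 0.183
Bcl4: ΔΔCt = (15.87−16.84) − (19.64−16.84) = -0.97 − 2.80 = -3.77; fold change = 2^3.77 = 13.642
Runx12 has the largest |ΔΔCt| = 4.39.

20.966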